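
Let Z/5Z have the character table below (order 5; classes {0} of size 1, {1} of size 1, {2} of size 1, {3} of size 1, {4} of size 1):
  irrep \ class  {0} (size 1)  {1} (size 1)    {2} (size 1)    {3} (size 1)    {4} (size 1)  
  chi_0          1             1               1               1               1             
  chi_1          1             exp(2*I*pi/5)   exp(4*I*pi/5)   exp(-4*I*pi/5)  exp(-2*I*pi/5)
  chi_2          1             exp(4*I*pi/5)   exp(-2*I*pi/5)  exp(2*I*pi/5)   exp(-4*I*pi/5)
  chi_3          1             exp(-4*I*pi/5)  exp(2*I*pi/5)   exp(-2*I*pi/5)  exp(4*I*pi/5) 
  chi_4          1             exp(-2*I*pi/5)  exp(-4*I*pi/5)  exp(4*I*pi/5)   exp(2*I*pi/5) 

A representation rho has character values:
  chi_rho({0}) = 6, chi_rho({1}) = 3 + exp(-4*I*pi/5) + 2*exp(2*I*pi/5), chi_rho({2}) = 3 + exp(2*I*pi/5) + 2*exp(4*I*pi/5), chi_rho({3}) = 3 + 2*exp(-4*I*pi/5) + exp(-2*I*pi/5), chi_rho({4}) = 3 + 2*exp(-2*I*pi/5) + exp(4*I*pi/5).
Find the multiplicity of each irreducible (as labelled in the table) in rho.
Multiplicities: chi_0: 3, chi_1: 2, chi_2: 0, chi_3: 1, chi_4: 0.

Details: Use <chi_rho, chi> = (1/|G|) sum_C |C| * chi_rho(C) * conj(chi(C)) with |G| = 5 for each irreducible chi in the table:
  <chi_rho, chi_0> = (1/5)[1*(6)*conj(1) + 1*(3 + exp(-4*I*pi/5) + 2*exp(2*I*pi/5))*conj(1) + 1*(3 + exp(2*I*pi/5) + 2*exp(4*I*pi/5))*conj(1) + 1*(3 + 2*exp(-4*I*pi/5) + exp(-2*I*pi/5))*conj(1) + 1*(3 + 2*exp(-2*I*pi/5) + exp(4*I*pi/5))*conj(1)]
      = (1/5)[(6) + (3 + exp(-4*I*pi/5) + 2*exp(2*I*pi/5)) + (3 + exp(2*I*pi/5) + 2*exp(4*I*pi/5)) + (3 + 2*exp(-4*I*pi/5) + exp(-2*I*pi/5)) + (3 + 2*exp(-2*I*pi/5) + exp(4*I*pi/5))] = 15/5 = 3
  <chi_rho, chi_1> = (1/5)[1*(6)*conj(1) + 1*(3 + exp(-4*I*pi/5) + 2*exp(2*I*pi/5))*conj(exp(2*I*pi/5)) + 1*(3 + exp(2*I*pi/5) + 2*exp(4*I*pi/5))*conj(exp(4*I*pi/5)) + 1*(3 + 2*exp(-4*I*pi/5) + exp(-2*I*pi/5))*conj(exp(-4*I*pi/5)) + 1*(3 + 2*exp(-2*I*pi/5) + exp(4*I*pi/5))*conj(exp(-2*I*pi/5))]
      = (1/5)[(6) + (2 + 3*exp(-2*I*pi/5) + exp(4*I*pi/5)) + (2 + 3*exp(-4*I*pi/5) + exp(-2*I*pi/5)) + (2 + exp(2*I*pi/5) + 3*exp(4*I*pi/5)) + (2 + exp(-4*I*pi/5) + 3*exp(2*I*pi/5))] = 10/5 = 2
  <chi_rho, chi_2> = (1/5)[1*(6)*conj(1) + 1*(3 + exp(-4*I*pi/5) + 2*exp(2*I*pi/5))*conj(exp(4*I*pi/5)) + 1*(3 + exp(2*I*pi/5) + 2*exp(4*I*pi/5))*conj(exp(-2*I*pi/5)) + 1*(3 + 2*exp(-4*I*pi/5) + exp(-2*I*pi/5))*conj(exp(2*I*pi/5)) + 1*(3 + 2*exp(-2*I*pi/5) + exp(4*I*pi/5))*conj(exp(-4*I*pi/5))]
      = (1/5)[(6) + (2*exp(-2*I*pi/5) + 3*exp(-4*I*pi/5) + exp(2*I*pi/5)) + (2*exp(-4*I*pi/5) + exp(4*I*pi/5) + 3*exp(2*I*pi/5)) + (3*exp(-2*I*pi/5) + exp(-4*I*pi/5) + 2*exp(4*I*pi/5)) + (exp(-2*I*pi/5) + 3*exp(4*I*pi/5) + 2*exp(2*I*pi/5))] = 0/5 = 0
  <chi_rho, chi_3> = (1/5)[1*(6)*conj(1) + 1*(3 + exp(-4*I*pi/5) + 2*exp(2*I*pi/5))*conj(exp(-4*I*pi/5)) + 1*(3 + exp(2*I*pi/5) + 2*exp(4*I*pi/5))*conj(exp(2*I*pi/5)) + 1*(3 + 2*exp(-4*I*pi/5) + exp(-2*I*pi/5))*conj(exp(-2*I*pi/5)) + 1*(3 + 2*exp(-2*I*pi/5) + exp(4*I*pi/5))*conj(exp(4*I*pi/5))]
      = (1/5)[(6) + (1 + 2*exp(-4*I*pi/5) + 3*exp(4*I*pi/5)) + (1 + 3*exp(-2*I*pi/5) + 2*exp(2*I*pi/5)) + (1 + 2*exp(-2*I*pi/5) + 3*exp(2*I*pi/5)) + (1 + 3*exp(-4*I*pi/5) + 2*exp(4*I*pi/5))] = 5/5 = 1
  <chi_rho, chi_4> = (1/5)[1*(6)*conj(1) + 1*(3 + exp(-4*I*pi/5) + 2*exp(2*I*pi/5))*conj(exp(-2*I*pi/5)) + 1*(3 + exp(2*I*pi/5) + 2*exp(4*I*pi/5))*conj(exp(-4*I*pi/5)) + 1*(3 + 2*exp(-4*I*pi/5) + exp(-2*I*pi/5))*conj(exp(4*I*pi/5)) + 1*(3 + 2*exp(-2*I*pi/5) + exp(4*I*pi/5))*conj(exp(2*I*pi/5))]
      = (1/5)[(6) + (exp(-2*I*pi/5) + 2*exp(4*I*pi/5) + 3*exp(2*I*pi/5)) + (2*exp(-2*I*pi/5) + exp(-4*I*pi/5) + 3*exp(4*I*pi/5)) + (3*exp(-4*I*pi/5) + exp(4*I*pi/5) + 2*exp(2*I*pi/5)) + (3*exp(-2*I*pi/5) + 2*exp(-4*I*pi/5) + exp(2*I*pi/5))] = 0/5 = 0
(Exp terms are combined using exp(i*s)*conj(exp(i*t)) = exp(i*(s-t)), and sums of them are collapsed using the identity that for every m > 1 the m distinct m-th roots of unity sum to 0, e.g. 1 + exp(2*I*pi/3) + exp(-2*I*pi/3) = 0.)
Dimension check: dim(rho) = sum (mult * dim) = 3*1 + 2*1 + 0*1 + 1*1 + 0*1 = 6 = chi_rho(e) = 6.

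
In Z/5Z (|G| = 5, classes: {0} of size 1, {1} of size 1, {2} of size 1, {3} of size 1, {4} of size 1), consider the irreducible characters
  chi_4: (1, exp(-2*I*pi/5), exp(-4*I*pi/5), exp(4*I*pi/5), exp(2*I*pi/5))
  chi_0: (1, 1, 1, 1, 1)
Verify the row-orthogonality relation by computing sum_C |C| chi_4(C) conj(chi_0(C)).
Sum = 0; so <chi_4, chi_0> = 0 (distinct irreducibles are orthogonal).

Reasoning: Compute term by term over conjugacy classes (|C| * chi_4(C) * conj(chi_0(C))):
  1*(1)*conj(1) + 1*(exp(-2*I*pi/5))*conj(1) + 1*(exp(-4*I*pi/5))*conj(1) + 1*(exp(4*I*pi/5))*conj(1) + 1*(exp(2*I*pi/5))*conj(1)
  = (1) + (exp(-2*I*pi/5)) + (exp(-4*I*pi/5)) + (exp(4*I*pi/5)) + (exp(2*I*pi/5))
  = 0.
(Exp terms are combined using exp(i*s)*conj(exp(i*t)) = exp(i*(s-t)), and sums of them are collapsed using the identity that for every m > 1 the m distinct m-th roots of unity sum to 0, e.g. 1 + exp(2*I*pi/3) + exp(-2*I*pi/3) = 0.)
Dividing by |G| = 5 gives 0/5 = 0, matching the row-orthogonality relation <chi_4, chi_0> = [chi_4 = chi_0].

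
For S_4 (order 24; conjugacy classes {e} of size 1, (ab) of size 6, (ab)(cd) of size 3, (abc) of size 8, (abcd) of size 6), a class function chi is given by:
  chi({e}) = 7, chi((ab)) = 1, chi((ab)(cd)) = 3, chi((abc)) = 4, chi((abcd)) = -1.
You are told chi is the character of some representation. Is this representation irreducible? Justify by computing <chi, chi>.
Not irreducible (reducible): <chi, chi> = 9 > 1.

Solution. <chi, chi> = (1/|G|) sum_C |C| * |chi(C)|^2 = (1/24)[1*|7|^2 + 6*|1|^2 + 3*|3|^2 + 8*|4|^2 + 6*|-1|^2]
  = (1/24)[(49) + (6) + (27) + (128) + (6)] = 216/24 = 9.
A character is irreducible iff <chi, chi> = 1, so this representation is reducible.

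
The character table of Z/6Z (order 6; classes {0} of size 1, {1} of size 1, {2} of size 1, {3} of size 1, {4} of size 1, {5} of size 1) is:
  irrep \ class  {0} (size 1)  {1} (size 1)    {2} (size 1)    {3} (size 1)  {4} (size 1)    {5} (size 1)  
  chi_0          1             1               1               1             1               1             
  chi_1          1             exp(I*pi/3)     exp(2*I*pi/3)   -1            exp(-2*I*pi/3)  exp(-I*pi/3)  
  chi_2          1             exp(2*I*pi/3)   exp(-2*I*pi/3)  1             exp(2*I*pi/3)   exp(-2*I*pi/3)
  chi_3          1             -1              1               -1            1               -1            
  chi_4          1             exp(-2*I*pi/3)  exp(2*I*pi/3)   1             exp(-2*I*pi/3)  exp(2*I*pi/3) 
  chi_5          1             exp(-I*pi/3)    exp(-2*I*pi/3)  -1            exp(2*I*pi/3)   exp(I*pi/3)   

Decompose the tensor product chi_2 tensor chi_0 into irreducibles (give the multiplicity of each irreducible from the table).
chi_2 tensor chi_0 = chi_2 (all other irreducibles have multiplicity 0).

Derivation: The character of a tensor product is the pointwise product (chi_2 * chi_0)(C) = chi_2(C) * chi_0(C):
  {0}: (1)*(1), {1}: (exp(2*I*pi/3))*(1), {2}: (exp(-2*I*pi/3))*(1), {3}: (1)*(1), {4}: (exp(2*I*pi/3))*(1), {5}: (exp(-2*I*pi/3))*(1)
so (chi_2 * chi_0) takes values
  {0} -> 1, {1} -> exp(2*I*pi/3), {2} -> exp(-2*I*pi/3), {3} -> 1, {4} -> exp(2*I*pi/3), {5} -> exp(-2*I*pi/3).
Now take the inner product of this character with each irreducible chi from the table, <chi_2*chi_0, chi> = (1/6) sum_C |C| (chi_2*chi_0)(C) conj(chi(C)):
  <chi_2*chi_0, chi_0> = (1/6)[1*(1)*conj(1) + 1*(exp(2*I*pi/3))*conj(1) + 1*(exp(-2*I*pi/3))*conj(1) + 1*(1)*conj(1) + 1*(exp(2*I*pi/3))*conj(1) + 1*(exp(-2*I*pi/3))*conj(1)]
      = (1/6)[(1) + (exp(2*I*pi/3)) + (exp(-2*I*pi/3)) + (1) + (exp(2*I*pi/3)) + (exp(-2*I*pi/3))] = 0/6 = 0
  <chi_2*chi_0, chi_1> = (1/6)[1*(1)*conj(1) + 1*(exp(2*I*pi/3))*conj(exp(I*pi/3)) + 1*(exp(-2*I*pi/3))*conj(exp(2*I*pi/3)) + 1*(1)*conj(-1) + 1*(exp(2*I*pi/3))*conj(exp(-2*I*pi/3)) + 1*(exp(-2*I*pi/3))*conj(exp(-I*pi/3))]
      = (1/6)[(1) + (exp(I*pi/3)) + (exp(2*I*pi/3)) + (-1) + (exp(-2*I*pi/3)) + (exp(-I*pi/3))] = 0/6 = 0
  <chi_2*chi_0, chi_2> = (1/6)[1*(1)*conj(1) + 1*(exp(2*I*pi/3))*conj(exp(2*I*pi/3)) + 1*(exp(-2*I*pi/3))*conj(exp(-2*I*pi/3)) + 1*(1)*conj(1) + 1*(exp(2*I*pi/3))*conj(exp(2*I*pi/3)) + 1*(exp(-2*I*pi/3))*conj(exp(-2*I*pi/3))]
      = (1/6)[(1) + (1) + (1) + (1) + (1) + (1)] = 6/6 = 1
  <chi_2*chi_0, chi_3> = (1/6)[1*(1)*conj(1) + 1*(exp(2*I*pi/3))*conj(-1) + 1*(exp(-2*I*pi/3))*conj(1) + 1*(1)*conj(-1) + 1*(exp(2*I*pi/3))*conj(1) + 1*(exp(-2*I*pi/3))*conj(-1)]
      = (1/6)[(1) + (-exp(2*I*pi/3)) + (exp(-2*I*pi/3)) + (-1) + (exp(2*I*pi/3)) + (-exp(-2*I*pi/3))] = 0/6 = 0
  <chi_2*chi_0, chi_4> = (1/6)[1*(1)*conj(1) + 1*(exp(2*I*pi/3))*conj(exp(-2*I*pi/3)) + 1*(exp(-2*I*pi/3))*conj(exp(2*I*pi/3)) + 1*(1)*conj(1) + 1*(exp(2*I*pi/3))*conj(exp(-2*I*pi/3)) + 1*(exp(-2*I*pi/3))*conj(exp(2*I*pi/3))]
      = (1/6)[(1) + (exp(-2*I*pi/3)) + (exp(2*I*pi/3)) + (1) + (exp(-2*I*pi/3)) + (exp(2*I*pi/3))] = 0/6 = 0
  <chi_2*chi_0, chi_5> = (1/6)[1*(1)*conj(1) + 1*(exp(2*I*pi/3))*conj(exp(-I*pi/3)) + 1*(exp(-2*I*pi/3))*conj(exp(-2*I*pi/3)) + 1*(1)*conj(-1) + 1*(exp(2*I*pi/3))*conj(exp(2*I*pi/3)) + 1*(exp(-2*I*pi/3))*conj(exp(I*pi/3))]
      = (1/6)[(1) + (-1) + (1) + (-1) + (1) + (-1)] = 0/6 = 0
(Exp terms are combined using exp(i*s)*conj(exp(i*t)) = exp(i*(s-t)), and sums of them are collapsed using the identity that for every m > 1 the m distinct m-th roots of unity sum to 0, e.g. 1 + exp(2*I*pi/3) + exp(-2*I*pi/3) = 0.)
Hence the multiplicities are chi_2: 1. Dimension check: dim(chi_2)*dim(chi_0) = 1*1 = 1 and sum (mult * dim) = 1*1 = 1.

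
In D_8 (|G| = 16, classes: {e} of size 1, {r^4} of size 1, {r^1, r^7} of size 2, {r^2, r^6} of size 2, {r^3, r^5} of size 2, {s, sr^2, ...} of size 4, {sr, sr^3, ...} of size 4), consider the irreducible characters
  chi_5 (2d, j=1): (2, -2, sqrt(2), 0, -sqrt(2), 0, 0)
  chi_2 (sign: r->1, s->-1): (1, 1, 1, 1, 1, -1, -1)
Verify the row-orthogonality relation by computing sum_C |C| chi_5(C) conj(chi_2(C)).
Sum = 0; so <chi_5, chi_2> = 0 (distinct irreducibles are orthogonal).

Solution. Compute term by term over conjugacy classes (|C| * chi_5(C) * conj(chi_2(C))):
  1*(2)*conj(1) + 1*(-2)*conj(1) + 2*(sqrt(2))*conj(1) + 2*(0)*conj(1) + 2*(-sqrt(2))*conj(1) + 4*(0)*conj(-1) + 4*(0)*conj(-1)
  = (2) + (-2) + (2*sqrt(2)) + (0) + (-2*sqrt(2)) + (0) + (0)
  = 0.
Dividing by |G| = 16 gives 0/16 = 0, matching the row-orthogonality relation <chi_5, chi_2> = [chi_5 = chi_2].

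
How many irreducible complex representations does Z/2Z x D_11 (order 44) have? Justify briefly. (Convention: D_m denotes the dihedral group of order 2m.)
14

The number of irreducible complex representations of a finite group equals its number of conjugacy classes. For a direct product, #classes(G x H) = #classes(G) * #classes(H). Z/2Z has 2 classes (abelian), D_11 has 7 classes, so 2 * 7 = 14, so Z/2Z x D_11 (order 44) has exactly 14 irreducible complex representations.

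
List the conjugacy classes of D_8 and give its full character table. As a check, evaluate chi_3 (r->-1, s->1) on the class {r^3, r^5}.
Conjugacy classes: {e} of size 1, {r^4} of size 1, {r^1, r^7} of size 2, {r^2, r^6} of size 2, {r^3, r^5} of size 2, {s, sr^2, ...} of size 4, {sr, sr^3, ...} of size 4.
Character table:
  irrep \ class              {e} (size 1)  {r^4} (size 1)  {r^1, r^7} (size 2)  {r^2, r^6} (size 2)  {r^3, r^5} (size 2)  {s, sr^2, ...} (size 4)  {sr, sr^3, ...} (size 4)
  chi_1 (triv)               1             1               1                    1                    1                    1                        1                       
  chi_2 (sign: r->1, s->-1)  1             1               1                    1                    1                    -1                       -1                      
  chi_3 (r->-1, s->1)        1             1               -1                   1                    -1                   1                        -1                      
  chi_4 (r->-1, s->-1)       1             1               -1                   1                    -1                   -1                       1                       
  chi_5 (2d, j=1)            2             -2              sqrt(2)              0                    -sqrt(2)             0                        0                       
  chi_6 (2d, j=2)            2             2               0                    -2                   0                    0                        0                       
  chi_7 (2d, j=3)            2             -2              -sqrt(2)             0                    sqrt(2)              0                        0                       

Spot check: chi_3 (r->-1, s->1) on {r^3, r^5} = -1.

Solution. D_8 has order 2*8 = 16 with 7 conjugacy classes, hence 7 irreducibles. Sum of squared dims 1 + 1 + 1 + 1 + 4 + 4 + 4 = 16 = |G|. Linear characters come from the abelianisation; the 2-dimensional irreps have character r^k -> 2*cos(2*pi*j*k/8), reflections -> 0.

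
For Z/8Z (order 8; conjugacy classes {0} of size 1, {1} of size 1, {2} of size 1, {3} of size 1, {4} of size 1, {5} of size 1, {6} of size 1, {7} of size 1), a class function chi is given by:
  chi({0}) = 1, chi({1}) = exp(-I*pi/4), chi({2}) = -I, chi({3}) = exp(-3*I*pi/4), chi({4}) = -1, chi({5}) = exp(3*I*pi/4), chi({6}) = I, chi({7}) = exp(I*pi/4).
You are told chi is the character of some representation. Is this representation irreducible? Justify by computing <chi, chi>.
Irreducible: <chi, chi> = 1.

Why: <chi, chi> = (1/|G|) sum_C |C| * |chi(C)|^2 = (1/8)[1*|1|^2 + 1*|exp(-I*pi/4)|^2 + 1*|-I|^2 + 1*|exp(-3*I*pi/4)|^2 + 1*|-1|^2 + 1*|exp(3*I*pi/4)|^2 + 1*|I|^2 + 1*|exp(I*pi/4)|^2]
  = (1/8)[(1) + (1) + (1) + (1) + (1) + (1) + (1) + (1)] = 8/8 = 1.
(Exp terms are combined using exp(i*s)*conj(exp(i*t)) = exp(i*(s-t)), and sums of them are collapsed using the identity that for every m > 1 the m distinct m-th roots of unity sum to 0, e.g. 1 + exp(2*I*pi/3) + exp(-2*I*pi/3) = 0.)
A character is irreducible iff <chi, chi> = 1, so this representation is irreducible.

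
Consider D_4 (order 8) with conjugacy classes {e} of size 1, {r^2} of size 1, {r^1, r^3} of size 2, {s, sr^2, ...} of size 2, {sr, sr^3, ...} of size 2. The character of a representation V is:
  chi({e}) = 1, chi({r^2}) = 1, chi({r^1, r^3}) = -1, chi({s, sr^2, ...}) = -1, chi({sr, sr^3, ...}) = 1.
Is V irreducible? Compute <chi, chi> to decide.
Irreducible: <chi, chi> = 1.

Proof sketch: <chi, chi> = (1/|G|) sum_C |C| * |chi(C)|^2 = (1/8)[1*|1|^2 + 1*|1|^2 + 2*|-1|^2 + 2*|-1|^2 + 2*|1|^2]
  = (1/8)[(1) + (1) + (2) + (2) + (2)] = 8/8 = 1.
A character is irreducible iff <chi, chi> = 1, so this representation is irreducible.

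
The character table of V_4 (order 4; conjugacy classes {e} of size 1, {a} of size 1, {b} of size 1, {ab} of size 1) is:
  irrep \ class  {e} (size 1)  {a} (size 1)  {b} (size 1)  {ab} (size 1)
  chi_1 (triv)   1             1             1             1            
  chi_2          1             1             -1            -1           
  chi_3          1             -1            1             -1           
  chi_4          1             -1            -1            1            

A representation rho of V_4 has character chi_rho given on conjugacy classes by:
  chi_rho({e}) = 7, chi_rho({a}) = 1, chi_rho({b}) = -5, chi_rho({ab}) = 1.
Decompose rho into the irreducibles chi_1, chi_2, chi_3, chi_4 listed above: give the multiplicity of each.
Multiplicities: chi_1: 1, chi_2: 3, chi_3: 0, chi_4: 3.

Explanation: Use <chi_rho, chi> = (1/|G|) sum_C |C| * chi_rho(C) * conj(chi(C)) with |G| = 4 for each irreducible chi in the table:
  <chi_rho, chi_1> = (1/4)[1*(7)*conj(1) + 1*(1)*conj(1) + 1*(-5)*conj(1) + 1*(1)*conj(1)]
      = (1/4)[(7) + (1) + (-5) + (1)] = 4/4 = 1
  <chi_rho, chi_2> = (1/4)[1*(7)*conj(1) + 1*(1)*conj(1) + 1*(-5)*conj(-1) + 1*(1)*conj(-1)]
      = (1/4)[(7) + (1) + (5) + (-1)] = 12/4 = 3
  <chi_rho, chi_3> = (1/4)[1*(7)*conj(1) + 1*(1)*conj(-1) + 1*(-5)*conj(1) + 1*(1)*conj(-1)]
      = (1/4)[(7) + (-1) + (-5) + (-1)] = 0/4 = 0
  <chi_rho, chi_4> = (1/4)[1*(7)*conj(1) + 1*(1)*conj(-1) + 1*(-5)*conj(-1) + 1*(1)*conj(1)]
      = (1/4)[(7) + (-1) + (5) + (1)] = 12/4 = 3
Dimension check: dim(rho) = sum (mult * dim) = 1*1 + 3*1 + 0*1 + 3*1 = 7 = chi_rho(e) = 7.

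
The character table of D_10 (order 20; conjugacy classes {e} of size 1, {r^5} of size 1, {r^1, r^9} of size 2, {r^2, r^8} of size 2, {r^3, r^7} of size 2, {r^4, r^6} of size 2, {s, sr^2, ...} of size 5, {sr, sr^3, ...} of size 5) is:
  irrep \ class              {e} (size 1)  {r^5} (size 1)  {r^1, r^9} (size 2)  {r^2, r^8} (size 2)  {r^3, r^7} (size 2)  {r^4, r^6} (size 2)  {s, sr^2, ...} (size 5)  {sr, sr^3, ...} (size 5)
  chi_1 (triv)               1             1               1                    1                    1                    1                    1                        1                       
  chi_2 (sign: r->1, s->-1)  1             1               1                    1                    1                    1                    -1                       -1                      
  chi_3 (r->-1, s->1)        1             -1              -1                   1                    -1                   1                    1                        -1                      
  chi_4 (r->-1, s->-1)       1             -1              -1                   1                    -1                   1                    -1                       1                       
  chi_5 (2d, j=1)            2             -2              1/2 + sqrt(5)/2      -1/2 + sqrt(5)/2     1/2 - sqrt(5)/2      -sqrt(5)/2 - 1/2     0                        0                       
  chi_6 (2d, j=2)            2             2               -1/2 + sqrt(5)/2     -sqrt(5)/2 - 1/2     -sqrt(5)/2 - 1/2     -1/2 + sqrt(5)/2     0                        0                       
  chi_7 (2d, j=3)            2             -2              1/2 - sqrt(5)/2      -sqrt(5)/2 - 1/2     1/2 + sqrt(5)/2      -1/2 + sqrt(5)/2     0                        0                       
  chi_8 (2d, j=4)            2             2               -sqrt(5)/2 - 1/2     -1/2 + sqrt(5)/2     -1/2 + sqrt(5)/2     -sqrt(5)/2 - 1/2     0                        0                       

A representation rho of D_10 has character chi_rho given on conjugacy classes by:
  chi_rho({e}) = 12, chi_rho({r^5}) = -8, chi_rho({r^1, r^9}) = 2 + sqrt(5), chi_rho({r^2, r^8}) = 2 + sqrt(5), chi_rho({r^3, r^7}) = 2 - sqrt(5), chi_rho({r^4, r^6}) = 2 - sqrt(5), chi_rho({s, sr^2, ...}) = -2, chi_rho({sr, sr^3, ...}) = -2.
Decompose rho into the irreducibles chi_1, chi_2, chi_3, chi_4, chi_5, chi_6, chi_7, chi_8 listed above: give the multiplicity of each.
Multiplicities: chi_1: 0, chi_2: 2, chi_3: 1, chi_4: 1, chi_5: 3, chi_6: 0, chi_7: 1, chi_8: 0.

Derivation: Use <chi_rho, chi> = (1/|G|) sum_C |C| * chi_rho(C) * conj(chi(C)) with |G| = 20 for each irreducible chi in the table:
  <chi_rho, chi_1> = (1/20)[1*(12)*conj(1) + 1*(-8)*conj(1) + 2*(2 + sqrt(5))*conj(1) + 2*(2 + sqrt(5))*conj(1) + 2*(2 - sqrt(5))*conj(1) + 2*(2 - sqrt(5))*conj(1) + 5*(-2)*conj(1) + 5*(-2)*conj(1)]
      = (1/20)[(12) + (-8) + (4 + 2*sqrt(5)) + (4 + 2*sqrt(5)) + (4 - 2*sqrt(5)) + (4 - 2*sqrt(5)) + (-10) + (-10)] = 0/20 = 0
  <chi_rho, chi_2> = (1/20)[1*(12)*conj(1) + 1*(-8)*conj(1) + 2*(2 + sqrt(5))*conj(1) + 2*(2 + sqrt(5))*conj(1) + 2*(2 - sqrt(5))*conj(1) + 2*(2 - sqrt(5))*conj(1) + 5*(-2)*conj(-1) + 5*(-2)*conj(-1)]
      = (1/20)[(12) + (-8) + (4 + 2*sqrt(5)) + (4 + 2*sqrt(5)) + (4 - 2*sqrt(5)) + (4 - 2*sqrt(5)) + (10) + (10)] = 40/20 = 2
  <chi_rho, chi_3> = (1/20)[1*(12)*conj(1) + 1*(-8)*conj(-1) + 2*(2 + sqrt(5))*conj(-1) + 2*(2 + sqrt(5))*conj(1) + 2*(2 - sqrt(5))*conj(-1) + 2*(2 - sqrt(5))*conj(1) + 5*(-2)*conj(1) + 5*(-2)*conj(-1)]
      = (1/20)[(12) + (8) + (-2*sqrt(5) - 4) + (4 + 2*sqrt(5)) + (-4 + 2*sqrt(5)) + (4 - 2*sqrt(5)) + (-10) + (10)] = 20/20 = 1
  <chi_rho, chi_4> = (1/20)[1*(12)*conj(1) + 1*(-8)*conj(-1) + 2*(2 + sqrt(5))*conj(-1) + 2*(2 + sqrt(5))*conj(1) + 2*(2 - sqrt(5))*conj(-1) + 2*(2 - sqrt(5))*conj(1) + 5*(-2)*conj(-1) + 5*(-2)*conj(1)]
      = (1/20)[(12) + (8) + (-2*sqrt(5) - 4) + (4 + 2*sqrt(5)) + (-4 + 2*sqrt(5)) + (4 - 2*sqrt(5)) + (10) + (-10)] = 20/20 = 1
  <chi_rho, chi_5> = (1/20)[1*(12)*conj(2) + 1*(-8)*conj(-2) + 2*(2 + sqrt(5))*conj(1/2 + sqrt(5)/2) + 2*(2 + sqrt(5))*conj(-1/2 + sqrt(5)/2) + 2*(2 - sqrt(5))*conj(1/2 - sqrt(5)/2) + 2*(2 - sqrt(5))*conj(-sqrt(5)/2 - 1/2) + 5*(-2)*conj(0) + 5*(-2)*conj(0)]
      = (1/20)[(24) + (16) + (3*sqrt(5) + 7) + (sqrt(5) + 3) + (7 - 3*sqrt(5)) + (3 - sqrt(5)) + (0) + (0)] = 60/20 = 3
  <chi_rho, chi_6> = (1/20)[1*(12)*conj(2) + 1*(-8)*conj(2) + 2*(2 + sqrt(5))*conj(-1/2 + sqrt(5)/2) + 2*(2 + sqrt(5))*conj(-sqrt(5)/2 - 1/2) + 2*(2 - sqrt(5))*conj(-sqrt(5)/2 - 1/2) + 2*(2 - sqrt(5))*conj(-1/2 + sqrt(5)/2) + 5*(-2)*conj(0) + 5*(-2)*conj(0)]
      = (1/20)[(24) + (-16) + (sqrt(5) + 3) + (-7 - 3*sqrt(5)) + (3 - sqrt(5)) + (-7 + 3*sqrt(5)) + (0) + (0)] = 0/20 = 0
  <chi_rho, chi_7> = (1/20)[1*(12)*conj(2) + 1*(-8)*conj(-2) + 2*(2 + sqrt(5))*conj(1/2 - sqrt(5)/2) + 2*(2 + sqrt(5))*conj(-sqrt(5)/2 - 1/2) + 2*(2 - sqrt(5))*conj(1/2 + sqrt(5)/2) + 2*(2 - sqrt(5))*conj(-1/2 + sqrt(5)/2) + 5*(-2)*conj(0) + 5*(-2)*conj(0)]
      = (1/20)[(24) + (16) + (-3 - sqrt(5)) + (-7 - 3*sqrt(5)) + (-3 + sqrt(5)) + (-7 + 3*sqrt(5)) + (0) + (0)] = 20/20 = 1
  <chi_rho, chi_8> = (1/20)[1*(12)*conj(2) + 1*(-8)*conj(2) + 2*(2 + sqrt(5))*conj(-sqrt(5)/2 - 1/2) + 2*(2 + sqrt(5))*conj(-1/2 + sqrt(5)/2) + 2*(2 - sqrt(5))*conj(-1/2 + sqrt(5)/2) + 2*(2 - sqrt(5))*conj(-sqrt(5)/2 - 1/2) + 5*(-2)*conj(0) + 5*(-2)*conj(0)]
      = (1/20)[(24) + (-16) + (-7 - 3*sqrt(5)) + (sqrt(5) + 3) + (-7 + 3*sqrt(5)) + (3 - sqrt(5)) + (0) + (0)] = 0/20 = 0
Dimension check: dim(rho) = sum (mult * dim) = 0*1 + 2*1 + 1*1 + 1*1 + 3*2 + 0*2 + 1*2 + 0*2 = 12 = chi_rho(e) = 12.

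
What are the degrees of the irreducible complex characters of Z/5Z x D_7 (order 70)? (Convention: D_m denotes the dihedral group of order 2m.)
Dimensions: 1, 1, 1, 1, 1, 1, 1, 1, 1, 1, 2, 2, 2, 2, 2, 2, 2, 2, 2, 2, 2, 2, 2, 2, 2

Explanation: There are 25 irreducibles (= number of conjugacy classes). Their dimensions d_i satisfy sum d_i^2 = |G| = 70: 1 + 1 + 1 + 1 + 1 + 1 + 1 + 1 + 1 + 1 + 4 + 4 + 4 + 4 + 4 + 4 + 4 + 4 + 4 + 4 + 4 + 4 + 4 + 4 + 4 = 70. (For the product with Z/5Z: each of the 5 1-dim characters of Z/5Z tensors with each irrep of D_7, giving 5 copies of each D_7-dimension.)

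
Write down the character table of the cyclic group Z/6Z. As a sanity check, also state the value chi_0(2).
Character table of Z/6Z (irreps indexed chi_0,...,chi_5 with chi_k(m) = zeta_6^(k*m), zeta_6 = exp(2*pi*i/6)):
  irrep \ class  {0} (size 1)  {1} (size 1)    {2} (size 1)    {3} (size 1)  {4} (size 1)    {5} (size 1)  
  chi_0          1             1               1               1             1               1             
  chi_1          1             exp(I*pi/3)     exp(2*I*pi/3)   -1            exp(-2*I*pi/3)  exp(-I*pi/3)  
  chi_2          1             exp(2*I*pi/3)   exp(-2*I*pi/3)  1             exp(2*I*pi/3)   exp(-2*I*pi/3)
  chi_3          1             -1              1               -1            1               -1            
  chi_4          1             exp(-2*I*pi/3)  exp(2*I*pi/3)   1             exp(-2*I*pi/3)  exp(2*I*pi/3) 
  chi_5          1             exp(-I*pi/3)    exp(-2*I*pi/3)  -1            exp(2*I*pi/3)   exp(I*pi/3)   

Spot check: chi_0(2) = zeta_6^(0*2) = zeta_6^0 = 1.

Z/6Z is abelian, so all 6 irreducible complex representations are 1-dimensional. They are given by chi_k(m) = zeta_6^(k*m) for k = 0,...,5. Row orthogonality: sum_m chi_k(m) conj(chi_l(m)) = 6 * [k = l].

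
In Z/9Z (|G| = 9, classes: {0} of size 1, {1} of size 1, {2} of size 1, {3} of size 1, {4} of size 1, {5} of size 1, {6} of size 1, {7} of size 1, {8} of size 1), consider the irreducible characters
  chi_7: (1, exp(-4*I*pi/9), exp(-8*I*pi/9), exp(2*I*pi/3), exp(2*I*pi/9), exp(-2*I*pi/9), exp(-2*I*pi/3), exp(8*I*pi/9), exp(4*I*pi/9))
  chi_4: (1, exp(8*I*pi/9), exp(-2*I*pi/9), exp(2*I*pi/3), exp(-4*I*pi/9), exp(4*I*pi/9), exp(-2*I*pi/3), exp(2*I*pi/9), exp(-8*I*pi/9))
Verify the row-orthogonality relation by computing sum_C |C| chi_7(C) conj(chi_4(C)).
Sum = 0; so <chi_7, chi_4> = 0 (distinct irreducibles are orthogonal).

Working: Compute term by term over conjugacy classes (|C| * chi_7(C) * conj(chi_4(C))):
  1*(1)*conj(1) + 1*(exp(-4*I*pi/9))*conj(exp(8*I*pi/9)) + 1*(exp(-8*I*pi/9))*conj(exp(-2*I*pi/9)) + 1*(exp(2*I*pi/3))*conj(exp(2*I*pi/3)) + 1*(exp(2*I*pi/9))*conj(exp(-4*I*pi/9)) + 1*(exp(-2*I*pi/9))*conj(exp(4*I*pi/9)) + 1*(exp(-2*I*pi/3))*conj(exp(-2*I*pi/3)) + 1*(exp(8*I*pi/9))*conj(exp(2*I*pi/9)) + 1*(exp(4*I*pi/9))*conj(exp(-8*I*pi/9))
  = (1) + (exp(2*I*pi/3)) + (exp(-2*I*pi/3)) + (1) + (exp(2*I*pi/3)) + (exp(-2*I*pi/3)) + (1) + (exp(2*I*pi/3)) + (exp(-2*I*pi/3))
  = 0.
(Exp terms are combined using exp(i*s)*conj(exp(i*t)) = exp(i*(s-t)), and sums of them are collapsed using the identity that for every m > 1 the m distinct m-th roots of unity sum to 0, e.g. 1 + exp(2*I*pi/3) + exp(-2*I*pi/3) = 0.)
Dividing by |G| = 9 gives 0/9 = 0, matching the row-orthogonality relation <chi_7, chi_4> = [chi_7 = chi_4].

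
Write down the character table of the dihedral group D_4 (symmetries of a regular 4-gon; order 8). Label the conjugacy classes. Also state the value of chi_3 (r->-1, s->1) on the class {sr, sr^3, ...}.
Conjugacy classes: {e} of size 1, {r^2} of size 1, {r^1, r^3} of size 2, {s, sr^2, ...} of size 2, {sr, sr^3, ...} of size 2.
Character table:
  irrep \ class              {e} (size 1)  {r^2} (size 1)  {r^1, r^3} (size 2)  {s, sr^2, ...} (size 2)  {sr, sr^3, ...} (size 2)
  chi_1 (triv)               1             1               1                    1                        1                       
  chi_2 (sign: r->1, s->-1)  1             1               1                    -1                       -1                      
  chi_3 (r->-1, s->1)        1             1               -1                   1                        -1                      
  chi_4 (r->-1, s->-1)       1             1               -1                   -1                       1                       
  chi_5 (2d, j=1)            2             -2              0                    0                        0                       

Spot check: chi_3 (r->-1, s->1) on {sr, sr^3, ...} = -1.

Derivation: D_4 has order 2*4 = 8 with 5 conjugacy classes, hence 5 irreducibles. Sum of squared dims 1 + 1 + 1 + 1 + 4 = 8 = |G|. Linear characters come from the abelianisation; the 2-dimensional irreps have character r^k -> 2*cos(2*pi*j*k/4), reflections -> 0.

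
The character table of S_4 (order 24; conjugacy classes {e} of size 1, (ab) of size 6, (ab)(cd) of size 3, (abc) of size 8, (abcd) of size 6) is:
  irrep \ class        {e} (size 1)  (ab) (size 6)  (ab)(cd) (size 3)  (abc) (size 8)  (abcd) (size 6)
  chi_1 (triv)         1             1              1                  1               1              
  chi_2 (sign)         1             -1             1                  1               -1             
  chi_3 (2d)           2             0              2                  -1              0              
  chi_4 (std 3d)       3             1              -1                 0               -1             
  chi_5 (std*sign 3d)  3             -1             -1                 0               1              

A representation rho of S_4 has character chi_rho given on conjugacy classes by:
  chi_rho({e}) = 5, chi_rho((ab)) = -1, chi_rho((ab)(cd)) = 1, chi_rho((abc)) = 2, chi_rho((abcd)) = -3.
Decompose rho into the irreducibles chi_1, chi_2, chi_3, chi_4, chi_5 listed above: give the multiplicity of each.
Multiplicities: chi_1: 0, chi_2: 2, chi_3: 0, chi_4: 1, chi_5: 0.

Derivation: Use <chi_rho, chi> = (1/|G|) sum_C |C| * chi_rho(C) * conj(chi(C)) with |G| = 24 for each irreducible chi in the table:
  <chi_rho, chi_1> = (1/24)[1*(5)*conj(1) + 6*(-1)*conj(1) + 3*(1)*conj(1) + 8*(2)*conj(1) + 6*(-3)*conj(1)]
      = (1/24)[(5) + (-6) + (3) + (16) + (-18)] = 0/24 = 0
  <chi_rho, chi_2> = (1/24)[1*(5)*conj(1) + 6*(-1)*conj(-1) + 3*(1)*conj(1) + 8*(2)*conj(1) + 6*(-3)*conj(-1)]
      = (1/24)[(5) + (6) + (3) + (16) + (18)] = 48/24 = 2
  <chi_rho, chi_3> = (1/24)[1*(5)*conj(2) + 6*(-1)*conj(0) + 3*(1)*conj(2) + 8*(2)*conj(-1) + 6*(-3)*conj(0)]
      = (1/24)[(10) + (0) + (6) + (-16) + (0)] = 0/24 = 0
  <chi_rho, chi_4> = (1/24)[1*(5)*conj(3) + 6*(-1)*conj(1) + 3*(1)*conj(-1) + 8*(2)*conj(0) + 6*(-3)*conj(-1)]
      = (1/24)[(15) + (-6) + (-3) + (0) + (18)] = 24/24 = 1
  <chi_rho, chi_5> = (1/24)[1*(5)*conj(3) + 6*(-1)*conj(-1) + 3*(1)*conj(-1) + 8*(2)*conj(0) + 6*(-3)*conj(1)]
      = (1/24)[(15) + (6) + (-3) + (0) + (-18)] = 0/24 = 0
Dimension check: dim(rho) = sum (mult * dim) = 0*1 + 2*1 + 0*2 + 1*3 + 0*3 = 5 = chi_rho(e) = 5.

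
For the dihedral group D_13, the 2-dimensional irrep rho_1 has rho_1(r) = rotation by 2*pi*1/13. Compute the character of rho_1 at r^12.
chi_{rho_1}(r^12) = 2*cos(2*pi*1*12/13) = 2*cos(2*pi/13)

Solution. rho_1(r^12) is rotation by angle 2*pi*1*12/13, whose trace is 2*cos(2*pi*1*12/13) = 2*cos(2*pi/13).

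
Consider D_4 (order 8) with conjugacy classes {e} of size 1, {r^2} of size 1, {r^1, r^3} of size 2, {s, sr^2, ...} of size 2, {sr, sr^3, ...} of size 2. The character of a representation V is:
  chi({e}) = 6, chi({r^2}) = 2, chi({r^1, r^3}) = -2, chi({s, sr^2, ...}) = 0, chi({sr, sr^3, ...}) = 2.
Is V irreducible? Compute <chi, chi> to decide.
Not irreducible (reducible): <chi, chi> = 7 > 1.

Argument: <chi, chi> = (1/|G|) sum_C |C| * |chi(C)|^2 = (1/8)[1*|6|^2 + 1*|2|^2 + 2*|-2|^2 + 2*|0|^2 + 2*|2|^2]
  = (1/8)[(36) + (4) + (8) + (0) + (8)] = 56/8 = 7.
A character is irreducible iff <chi, chi> = 1, so this representation is reducible.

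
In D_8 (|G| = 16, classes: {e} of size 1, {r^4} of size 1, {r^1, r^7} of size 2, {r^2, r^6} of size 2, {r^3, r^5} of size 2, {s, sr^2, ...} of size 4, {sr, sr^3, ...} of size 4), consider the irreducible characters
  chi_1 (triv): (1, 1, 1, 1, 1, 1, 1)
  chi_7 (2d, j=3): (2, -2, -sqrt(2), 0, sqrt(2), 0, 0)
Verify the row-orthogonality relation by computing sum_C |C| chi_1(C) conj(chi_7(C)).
Sum = 0; so <chi_1, chi_7> = 0 (distinct irreducibles are orthogonal).

Proof sketch: Compute term by term over conjugacy classes (|C| * chi_1(C) * conj(chi_7(C))):
  1*(1)*conj(2) + 1*(1)*conj(-2) + 2*(1)*conj(-sqrt(2)) + 2*(1)*conj(0) + 2*(1)*conj(sqrt(2)) + 4*(1)*conj(0) + 4*(1)*conj(0)
  = (2) + (-2) + (-2*sqrt(2)) + (0) + (2*sqrt(2)) + (0) + (0)
  = 0.
Dividing by |G| = 16 gives 0/16 = 0, matching the row-orthogonality relation <chi_1, chi_7> = [chi_1 = chi_7].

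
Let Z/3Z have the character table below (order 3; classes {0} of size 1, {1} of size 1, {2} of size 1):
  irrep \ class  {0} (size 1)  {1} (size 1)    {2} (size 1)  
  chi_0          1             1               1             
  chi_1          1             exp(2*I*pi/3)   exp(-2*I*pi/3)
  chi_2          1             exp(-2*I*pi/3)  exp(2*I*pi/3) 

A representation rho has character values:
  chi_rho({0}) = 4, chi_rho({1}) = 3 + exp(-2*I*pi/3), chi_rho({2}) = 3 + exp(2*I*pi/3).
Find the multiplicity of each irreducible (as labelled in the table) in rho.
Multiplicities: chi_0: 3, chi_1: 0, chi_2: 1.

Solution. Use <chi_rho, chi> = (1/|G|) sum_C |C| * chi_rho(C) * conj(chi(C)) with |G| = 3 for each irreducible chi in the table:
  <chi_rho, chi_0> = (1/3)[1*(4)*conj(1) + 1*(3 + exp(-2*I*pi/3))*conj(1) + 1*(3 + exp(2*I*pi/3))*conj(1)]
      = (1/3)[(4) + (3 + exp(-2*I*pi/3)) + (3 + exp(2*I*pi/3))] = 9/3 = 3
  <chi_rho, chi_1> = (1/3)[1*(4)*conj(1) + 1*(3 + exp(-2*I*pi/3))*conj(exp(2*I*pi/3)) + 1*(3 + exp(2*I*pi/3))*conj(exp(-2*I*pi/3))]
      = (1/3)[(4) + (3*exp(-2*I*pi/3) + exp(2*I*pi/3)) + (exp(-2*I*pi/3) + 3*exp(2*I*pi/3))] = 0/3 = 0
  <chi_rho, chi_2> = (1/3)[1*(4)*conj(1) + 1*(3 + exp(-2*I*pi/3))*conj(exp(-2*I*pi/3)) + 1*(3 + exp(2*I*pi/3))*conj(exp(2*I*pi/3))]
      = (1/3)[(4) + (1 + 3*exp(2*I*pi/3)) + (1 + 3*exp(-2*I*pi/3))] = 3/3 = 1
(Exp terms are combined using exp(i*s)*conj(exp(i*t)) = exp(i*(s-t)), and sums of them are collapsed using the identity that for every m > 1 the m distinct m-th roots of unity sum to 0, e.g. 1 + exp(2*I*pi/3) + exp(-2*I*pi/3) = 0.)
Dimension check: dim(rho) = sum (mult * dim) = 3*1 + 0*1 + 1*1 = 4 = chi_rho(e) = 4.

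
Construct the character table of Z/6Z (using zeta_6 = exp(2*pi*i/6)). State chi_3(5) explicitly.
Character table of Z/6Z (irreps indexed chi_0,...,chi_5 with chi_k(m) = zeta_6^(k*m), zeta_6 = exp(2*pi*i/6)):
  irrep \ class  {0} (size 1)  {1} (size 1)    {2} (size 1)    {3} (size 1)  {4} (size 1)    {5} (size 1)  
  chi_0          1             1               1               1             1               1             
  chi_1          1             exp(I*pi/3)     exp(2*I*pi/3)   -1            exp(-2*I*pi/3)  exp(-I*pi/3)  
  chi_2          1             exp(2*I*pi/3)   exp(-2*I*pi/3)  1             exp(2*I*pi/3)   exp(-2*I*pi/3)
  chi_3          1             -1              1               -1            1               -1            
  chi_4          1             exp(-2*I*pi/3)  exp(2*I*pi/3)   1             exp(-2*I*pi/3)  exp(2*I*pi/3) 
  chi_5          1             exp(-I*pi/3)    exp(-2*I*pi/3)  -1            exp(2*I*pi/3)   exp(I*pi/3)   

Spot check: chi_3(5) = zeta_6^(3*5) = zeta_6^15 = -1.

Working: Z/6Z is abelian, so all 6 irreducible complex representations are 1-dimensional. They are given by chi_k(m) = zeta_6^(k*m) for k = 0,...,5. Row orthogonality: sum_m chi_k(m) conj(chi_l(m)) = 6 * [k = l].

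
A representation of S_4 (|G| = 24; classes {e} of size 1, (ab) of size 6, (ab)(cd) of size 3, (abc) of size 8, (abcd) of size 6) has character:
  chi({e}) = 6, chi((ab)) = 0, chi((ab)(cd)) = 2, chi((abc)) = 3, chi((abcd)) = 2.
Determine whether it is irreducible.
Not irreducible (reducible): <chi, chi> = 6 > 1.

Details: <chi, chi> = (1/|G|) sum_C |C| * |chi(C)|^2 = (1/24)[1*|6|^2 + 6*|0|^2 + 3*|2|^2 + 8*|3|^2 + 6*|2|^2]
  = (1/24)[(36) + (0) + (12) + (72) + (24)] = 144/24 = 6.
A character is irreducible iff <chi, chi> = 1, so this representation is reducible.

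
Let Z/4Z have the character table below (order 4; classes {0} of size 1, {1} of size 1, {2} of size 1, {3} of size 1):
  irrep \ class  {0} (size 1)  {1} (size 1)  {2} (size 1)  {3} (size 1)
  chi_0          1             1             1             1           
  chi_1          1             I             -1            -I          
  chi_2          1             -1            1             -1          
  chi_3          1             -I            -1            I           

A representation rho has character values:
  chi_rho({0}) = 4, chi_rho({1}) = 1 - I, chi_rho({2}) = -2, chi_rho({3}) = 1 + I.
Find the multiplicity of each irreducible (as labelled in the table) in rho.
Multiplicities: chi_0: 1, chi_1: 1, chi_2: 0, chi_3: 2.

Argument: Use <chi_rho, chi> = (1/|G|) sum_C |C| * chi_rho(C) * conj(chi(C)) with |G| = 4 for each irreducible chi in the table:
  <chi_rho, chi_0> = (1/4)[1*(4)*conj(1) + 1*(1 - I)*conj(1) + 1*(-2)*conj(1) + 1*(1 + I)*conj(1)]
      = (1/4)[(4) + (1 - I) + (-2) + (1 + I)] = 4/4 = 1
  <chi_rho, chi_1> = (1/4)[1*(4)*conj(1) + 1*(1 - I)*conj(I) + 1*(-2)*conj(-1) + 1*(1 + I)*conj(-I)]
      = (1/4)[(4) + (-1 - I) + (2) + (-1 + I)] = 4/4 = 1
  <chi_rho, chi_2> = (1/4)[1*(4)*conj(1) + 1*(1 - I)*conj(-1) + 1*(-2)*conj(1) + 1*(1 + I)*conj(-1)]
      = (1/4)[(4) + (-1 + I) + (-2) + (-1 - I)] = 0/4 = 0
  <chi_rho, chi_3> = (1/4)[1*(4)*conj(1) + 1*(1 - I)*conj(-I) + 1*(-2)*conj(-1) + 1*(1 + I)*conj(I)]
      = (1/4)[(4) + (1 + I) + (2) + (1 - I)] = 8/4 = 2
(Exp terms are combined using exp(i*s)*conj(exp(i*t)) = exp(i*(s-t)), and sums of them are collapsed using the identity that for every m > 1 the m distinct m-th roots of unity sum to 0, e.g. 1 + exp(2*I*pi/3) + exp(-2*I*pi/3) = 0.)
Dimension check: dim(rho) = sum (mult * dim) = 1*1 + 1*1 + 0*1 + 2*1 = 4 = chi_rho(e) = 4.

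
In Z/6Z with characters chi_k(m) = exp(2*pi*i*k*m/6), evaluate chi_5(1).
chi_5(1) = zeta_6^5 = exp(-I*pi/3)

Details: chi_5(1) = zeta_6^(5*1) = zeta_6^5. Since zeta_6^6 = 1, this equals zeta_6^5 = exp(2*pi*i*5/6) = exp(-I*pi/3).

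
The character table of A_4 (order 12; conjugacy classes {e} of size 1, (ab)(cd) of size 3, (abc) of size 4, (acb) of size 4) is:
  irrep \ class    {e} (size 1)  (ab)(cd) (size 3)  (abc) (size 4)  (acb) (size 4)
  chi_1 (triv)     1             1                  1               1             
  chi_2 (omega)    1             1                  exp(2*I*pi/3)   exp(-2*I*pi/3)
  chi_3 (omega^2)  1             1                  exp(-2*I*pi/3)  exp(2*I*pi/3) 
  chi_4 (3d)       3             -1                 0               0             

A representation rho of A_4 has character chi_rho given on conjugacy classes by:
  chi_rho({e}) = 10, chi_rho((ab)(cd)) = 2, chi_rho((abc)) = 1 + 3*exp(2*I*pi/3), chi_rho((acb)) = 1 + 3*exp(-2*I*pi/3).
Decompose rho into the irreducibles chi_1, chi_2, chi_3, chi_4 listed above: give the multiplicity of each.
Multiplicities: chi_1: 1, chi_2: 3, chi_3: 0, chi_4: 2.

Solution. Use <chi_rho, chi> = (1/|G|) sum_C |C| * chi_rho(C) * conj(chi(C)) with |G| = 12 for each irreducible chi in the table:
  <chi_rho, chi_1> = (1/12)[1*(10)*conj(1) + 3*(2)*conj(1) + 4*(1 + 3*exp(2*I*pi/3))*conj(1) + 4*(1 + 3*exp(-2*I*pi/3))*conj(1)]
      = (1/12)[(10) + (6) + (4 + 12*exp(2*I*pi/3)) + (4 + 12*exp(-2*I*pi/3))] = 12/12 = 1
  <chi_rho, chi_2> = (1/12)[1*(10)*conj(1) + 3*(2)*conj(1) + 4*(1 + 3*exp(2*I*pi/3))*conj(exp(2*I*pi/3)) + 4*(1 + 3*exp(-2*I*pi/3))*conj(exp(-2*I*pi/3))]
      = (1/12)[(10) + (6) + (12 + 4*exp(-2*I*pi/3)) + (12 + 4*exp(2*I*pi/3))] = 36/12 = 3
  <chi_rho, chi_3> = (1/12)[1*(10)*conj(1) + 3*(2)*conj(1) + 4*(1 + 3*exp(2*I*pi/3))*conj(exp(-2*I*pi/3)) + 4*(1 + 3*exp(-2*I*pi/3))*conj(exp(2*I*pi/3))]
      = (1/12)[(10) + (6) + (12*exp(-2*I*pi/3) + 4*exp(2*I*pi/3)) + (4*exp(-2*I*pi/3) + 12*exp(2*I*pi/3))] = 0/12 = 0
  <chi_rho, chi_4> = (1/12)[1*(10)*conj(3) + 3*(2)*conj(-1) + 4*(1 + 3*exp(2*I*pi/3))*conj(0) + 4*(1 + 3*exp(-2*I*pi/3))*conj(0)]
      = (1/12)[(30) + (-6) + (0) + (0)] = 24/12 = 2
(Exp terms are combined using exp(i*s)*conj(exp(i*t)) = exp(i*(s-t)), and sums of them are collapsed using the identity that for every m > 1 the m distinct m-th roots of unity sum to 0, e.g. 1 + exp(2*I*pi/3) + exp(-2*I*pi/3) = 0.)
Dimension check: dim(rho) = sum (mult * dim) = 1*1 + 3*1 + 0*1 + 2*3 = 10 = chi_rho(e) = 10.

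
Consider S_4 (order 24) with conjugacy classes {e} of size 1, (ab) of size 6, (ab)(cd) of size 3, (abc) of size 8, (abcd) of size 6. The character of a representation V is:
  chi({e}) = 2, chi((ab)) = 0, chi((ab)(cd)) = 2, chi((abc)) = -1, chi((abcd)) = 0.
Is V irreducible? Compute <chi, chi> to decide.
Irreducible: <chi, chi> = 1.

Reasoning: <chi, chi> = (1/|G|) sum_C |C| * |chi(C)|^2 = (1/24)[1*|2|^2 + 6*|0|^2 + 3*|2|^2 + 8*|-1|^2 + 6*|0|^2]
  = (1/24)[(4) + (0) + (12) + (8) + (0)] = 24/24 = 1.
A character is irreducible iff <chi, chi> = 1, so this representation is irreducible.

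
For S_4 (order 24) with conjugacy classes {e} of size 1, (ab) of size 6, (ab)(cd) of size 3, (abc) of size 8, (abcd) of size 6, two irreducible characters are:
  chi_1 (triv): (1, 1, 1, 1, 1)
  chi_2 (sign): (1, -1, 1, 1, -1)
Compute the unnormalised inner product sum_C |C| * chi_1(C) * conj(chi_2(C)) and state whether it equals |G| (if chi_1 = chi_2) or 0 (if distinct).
Sum = 0; so <chi_1, chi_2> = 0 (distinct irreducibles are orthogonal).

Why: Compute term by term over conjugacy classes (|C| * chi_1(C) * conj(chi_2(C))):
  1*(1)*conj(1) + 6*(1)*conj(-1) + 3*(1)*conj(1) + 8*(1)*conj(1) + 6*(1)*conj(-1)
  = (1) + (-6) + (3) + (8) + (-6)
  = 0.
Dividing by |G| = 24 gives 0/24 = 0, matching the row-orthogonality relation <chi_1, chi_2> = [chi_1 = chi_2].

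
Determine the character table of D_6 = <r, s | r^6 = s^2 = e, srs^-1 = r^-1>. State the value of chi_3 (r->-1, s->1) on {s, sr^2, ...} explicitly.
Conjugacy classes: {e} of size 1, {r^3} of size 1, {r^1, r^5} of size 2, {r^2, r^4} of size 2, {s, sr^2, ...} of size 3, {sr, sr^3, ...} of size 3.
Character table:
  irrep \ class              {e} (size 1)  {r^3} (size 1)  {r^1, r^5} (size 2)  {r^2, r^4} (size 2)  {s, sr^2, ...} (size 3)  {sr, sr^3, ...} (size 3)
  chi_1 (triv)               1             1               1                    1                    1                        1                       
  chi_2 (sign: r->1, s->-1)  1             1               1                    1                    -1                       -1                      
  chi_3 (r->-1, s->1)        1             -1              -1                   1                    1                        -1                      
  chi_4 (r->-1, s->-1)       1             -1              -1                   1                    -1                       1                       
  chi_5 (2d, j=1)            2             -2              1                    -1                   0                        0                       
  chi_6 (2d, j=2)            2             2               -1                   -1                   0                        0                       

Spot check: chi_3 (r->-1, s->1) on {s, sr^2, ...} = 1.

Proof sketch: D_6 has order 2*6 = 12 with 6 conjugacy classes, hence 6 irreducibles. Sum of squared dims 1 + 1 + 1 + 1 + 4 + 4 = 12 = |G|. Linear characters come from the abelianisation; the 2-dimensional irreps have character r^k -> 2*cos(2*pi*j*k/6), reflections -> 0.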